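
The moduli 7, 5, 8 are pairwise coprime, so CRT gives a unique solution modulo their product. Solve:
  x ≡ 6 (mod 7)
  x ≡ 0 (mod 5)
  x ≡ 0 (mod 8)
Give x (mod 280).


Moduli 7, 5, 8 are pairwise coprime; by CRT there is a unique solution modulo M = 7 · 5 · 8 = 280.
Solve pairwise, accumulating the modulus:
  Start with x ≡ 6 (mod 7).
  Combine with x ≡ 0 (mod 5): since gcd(7, 5) = 1, we get a unique residue mod 35.
    Write x = 6 + 7·t and substitute into x ≡ 0 (mod 5): 7·t ≡ 0 − 6 = -6 (mod 5).
    Reduce coefficients mod 5: 2·t ≡ 4 (mod 5).
    The inverse of 2 mod 5 is 3 (since 2·3 = 6 = 1·5 + 1), so t ≡ 3·4 = 12 ≡ 2 (mod 5).
    Then x = 6 + 7·2 = 20, valid modulo lcm(7, 5) = 35: x ≡ 20 (mod 35).
  Combine with x ≡ 0 (mod 8): since gcd(35, 8) = 1, we get a unique residue mod 280.
    Write x = 20 + 35·t and substitute into x ≡ 0 (mod 8): 35·t ≡ 0 − 20 = -20 (mod 8).
    Reduce coefficients mod 8: 3·t ≡ 4 (mod 8).
    The inverse of 3 mod 8 is 3 (since 3·3 = 9 = 1·8 + 1), so t ≡ 3·4 = 12 ≡ 4 (mod 8).
    Then x = 20 + 35·4 = 160, valid modulo lcm(35, 8) = 280: x ≡ 160 (mod 280).
Verify: 160 mod 7 = 6 ✓, 160 mod 5 = 0 ✓, 160 mod 8 = 0 ✓.

x ≡ 160 (mod 280).


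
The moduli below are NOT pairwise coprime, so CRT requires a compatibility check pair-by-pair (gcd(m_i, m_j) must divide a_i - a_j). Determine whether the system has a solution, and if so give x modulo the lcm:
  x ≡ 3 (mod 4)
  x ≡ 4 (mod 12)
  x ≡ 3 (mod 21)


Moduli 4, 12, 21 are not pairwise coprime, so CRT works modulo lcm(m_i) when all pairwise compatibility conditions hold.
Pairwise compatibility: gcd(m_i, m_j) must divide a_i - a_j for every pair.
Merge one congruence at a time:
  Start: x ≡ 3 (mod 4).
  Combine with x ≡ 4 (mod 12): gcd(4, 12) = 4, and 4 - 3 = 1 is NOT divisible by 4.
    ⇒ system is inconsistent (no integer solution).

No solution (the system is inconsistent).


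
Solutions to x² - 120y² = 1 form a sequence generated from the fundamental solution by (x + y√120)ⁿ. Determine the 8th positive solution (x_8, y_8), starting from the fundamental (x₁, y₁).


Step 1: Find the fundamental solution (x₁, y₁) of x² - 120y² = 1.
  Expand √120 as a continued fraction. a₀ = ⌊√120⌋ = 10; iterate m_{k+1} = d_k·a_k − m_k, d_{k+1} = (120 − m_{k+1}²)/d_k, a_{k+1} = ⌊(a₀ + m_{k+1})/d_{k+1}⌋ (starting m₀ = 0, d₀ = 1), with convergents p_k = a_k·p_{k-1} + p_{k-2}, q_k = a_k·q_{k-1} + q_{k-2} (p₋₁ = 1, q₋₁ = 0):
  k = 0: a₀ = 10; p₀/q₀ = 10/1; p₀² − 120·q₀² = 100 − 120 = -20.
  k = 1: m = 10, d = 20, a = ⌊(10 + 10)/20⌋ = 1; p/q = (1·10 + 1)/(1·1 + 0) = 11/1; p² − 120·q² = 121 − 120 = 1.
  The first convergent with p² − 120·q² = 1 gives the fundamental solution (x₁, y₁) = (11, 1).
Step 2: Apply the recurrence (x_{n+1}, y_{n+1}) = (x₁x_n + 120y₁y_n, x₁y_n + y₁x_n) repeatedly.
  From (x_1, y_1) = (11, 1): x_2 = 11·11 + 120·1·1 = 241; y_2 = 11·1 + 1·11 = 22.
  From (x_2, y_2) = (241, 22): x_3 = 11·241 + 120·1·22 = 5291; y_3 = 11·22 + 1·241 = 483.
  From (x_3, y_3) = (5291, 483): x_4 = 11·5291 + 120·1·483 = 116161; y_4 = 11·483 + 1·5291 = 10604.
  From (x_4, y_4) = (116161, 10604): x_5 = 11·116161 + 120·1·10604 = 2550251; y_5 = 11·10604 + 1·116161 = 232805.
  From (x_5, y_5) = (2550251, 232805): x_6 = 11·2550251 + 120·1·232805 = 55989361; y_6 = 11·232805 + 1·2550251 = 5111106.
  From (x_6, y_6) = (55989361, 5111106): x_7 = 11·55989361 + 120·1·5111106 = 1229215691; y_7 = 11·5111106 + 1·55989361 = 112211527.
  From (x_7, y_7) = (1229215691, 112211527): x_8 = 11·1229215691 + 120·1·112211527 = 26986755841; y_8 = 11·112211527 + 1·1229215691 = 2463542488.
Step 3: Verify x_8² - 120·y_8² = 728284990821747617281 - 728284990821747617280 = 1 (should be 1). ✓

(x_1, y_1) = (11, 1); (x_8, y_8) = (26986755841, 2463542488).


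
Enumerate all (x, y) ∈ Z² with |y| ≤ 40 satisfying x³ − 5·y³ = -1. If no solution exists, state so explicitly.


The equation is x³ - 5y³ = -1. For fixed y, x³ = 5·y³ − 1, so a solution requires the RHS to be a perfect cube.
Strategy: iterate y from -40 to 40, compute RHS = 5·y³ − 1, and check whether it is a (positive or negative) perfect cube.
Check small values of y:
  y = 0: RHS = -1 = (-1)³ ⇒ x = -1 works.
  y = 1: RHS = 4 is not a perfect cube.
  y = -1: RHS = -6 is not a perfect cube.
  y = 2: RHS = 39 is not a perfect cube.
  y = -2: RHS = -41 is not a perfect cube.
  y = 3: RHS = 134 is not a perfect cube.
  y = -3: RHS = -136 is not a perfect cube.
Continuing the search up to |y| = 40 finds no further solutions beyond those listed.
Collected solutions: (-1, 0).

Solutions (with |y| ≤ 40): (-1, 0).


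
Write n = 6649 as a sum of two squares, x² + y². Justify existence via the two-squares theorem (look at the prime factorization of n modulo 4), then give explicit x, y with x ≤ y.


Step 1: Factor n = 6649 = 61 · 109.
Step 2: Check the mod-4 condition on each prime factor: 61 ≡ 1 (mod 4), exponent 1; 109 ≡ 1 (mod 4), exponent 1.
All primes ≡ 3 (mod 4) appear to even exponent (or don't appear), so by the two-squares theorem n IS expressible as a sum of two squares.
Step 3: Build a representation. Here n = 61 · 109 is a product of primes ≡ 1 (mod 4). Each prime p ≡ 1 (mod 4) is itself a sum of two squares; find a² by testing p − a² for a perfect square:
  61: 61 − 1² = 60, 61 − 2² = 57, 61 − 3² = 52, 61 − 4² = 45, 61 − 5² = 36 = 6² ⇒ 61 = 5² + 6².
  109: 109 − 1² = 108, 109 − 2² = 105, 109 − 3² = 100 = 10² ⇒ 109 = 3² + 10².
  Combine using the Brahmagupta–Fibonacci identity (a² + b²)(c² + d²) = (ac − bd)² + (ad + bc)² = (ac + bd)² + (ad − bc)²:
  61 · 109 = 6649: from (5² + 6²)(3² + 10²), take (5·3 − 6·10, 5·10 + 6·3) = (15 − 60, 50 + 18) = (-45, 68); dropping signs (only squares matter) gives (45, 68); check 45² + 68² = 2025 + 4624 = 6649 ✓.
Step 4: Order so x ≤ y and verify: 45² + 68² = 2025 + 4624 = 6649 = n. ✓

n = 6649 = 45² + 68² (one valid representation with x ≤ y).


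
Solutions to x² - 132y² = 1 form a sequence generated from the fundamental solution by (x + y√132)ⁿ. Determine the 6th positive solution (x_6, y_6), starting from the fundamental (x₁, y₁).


Step 1: Find the fundamental solution (x₁, y₁) of x² - 132y² = 1.
  Expand √132 as a continued fraction. a₀ = ⌊√132⌋ = 11; iterate m_{k+1} = d_k·a_k − m_k, d_{k+1} = (132 − m_{k+1}²)/d_k, a_{k+1} = ⌊(a₀ + m_{k+1})/d_{k+1}⌋ (starting m₀ = 0, d₀ = 1), with convergents p_k = a_k·p_{k-1} + p_{k-2}, q_k = a_k·q_{k-1} + q_{k-2} (p₋₁ = 1, q₋₁ = 0):
  k = 0: a₀ = 11; p₀/q₀ = 11/1; p₀² − 132·q₀² = 121 − 132 = -11.
  k = 1: m = 11, d = 11, a = ⌊(11 + 11)/11⌋ = 2; p/q = (2·11 + 1)/(2·1 + 0) = 23/2; p² − 132·q² = 529 − 528 = 1.
  The first convergent with p² − 132·q² = 1 gives the fundamental solution (x₁, y₁) = (23, 2).
Step 2: Apply the recurrence (x_{n+1}, y_{n+1}) = (x₁x_n + 132y₁y_n, x₁y_n + y₁x_n) repeatedly.
  From (x_1, y_1) = (23, 2): x_2 = 23·23 + 132·2·2 = 1057; y_2 = 23·2 + 2·23 = 92.
  From (x_2, y_2) = (1057, 92): x_3 = 23·1057 + 132·2·92 = 48599; y_3 = 23·92 + 2·1057 = 4230.
  From (x_3, y_3) = (48599, 4230): x_4 = 23·48599 + 132·2·4230 = 2234497; y_4 = 23·4230 + 2·48599 = 194488.
  From (x_4, y_4) = (2234497, 194488): x_5 = 23·2234497 + 132·2·194488 = 102738263; y_5 = 23·194488 + 2·2234497 = 8942218.
  From (x_5, y_5) = (102738263, 8942218): x_6 = 23·102738263 + 132·2·8942218 = 4723725601; y_6 = 23·8942218 + 2·102738263 = 411147540.
Step 3: Verify x_6² - 132·y_6² = 22313583553542811201 - 22313583553542811200 = 1 (should be 1). ✓

(x_1, y_1) = (23, 2); (x_6, y_6) = (4723725601, 411147540).


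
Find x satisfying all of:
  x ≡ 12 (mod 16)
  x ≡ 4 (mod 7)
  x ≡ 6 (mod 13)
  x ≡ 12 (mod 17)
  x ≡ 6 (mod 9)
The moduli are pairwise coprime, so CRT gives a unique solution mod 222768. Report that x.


Product of moduli M = 16 · 7 · 13 · 17 · 9 = 222768.
Merge one congruence at a time:
  Start: x ≡ 12 (mod 16).
  Combine with x ≡ 4 (mod 7); new modulus lcm = 112.
    Write x = 12 + 16·t and substitute into x ≡ 4 (mod 7): 16·t ≡ 4 − 12 = -8 (mod 7).
    Reduce coefficients mod 7: 2·t ≡ 6 (mod 7).
    The inverse of 2 mod 7 is 4 (since 2·4 = 8 = 1·7 + 1), so t ≡ 4·6 = 24 ≡ 3 (mod 7).
    Then x = 12 + 16·3 = 60, valid modulo lcm(16, 7) = 112: x ≡ 60 (mod 112).
  Combine with x ≡ 6 (mod 13); new modulus lcm = 1456.
    Write x = 60 + 112·t and substitute into x ≡ 6 (mod 13): 112·t ≡ 6 − 60 = -54 (mod 13).
    Reduce coefficients mod 13: 8·t ≡ 11 (mod 13).
    The inverse of 8 mod 13 is 5 (since 8·5 = 40 = 3·13 + 1), so t ≡ 5·11 = 55 ≡ 3 (mod 13).
    Then x = 60 + 112·3 = 396, valid modulo lcm(112, 13) = 1456: x ≡ 396 (mod 1456).
  Combine with x ≡ 12 (mod 17); new modulus lcm = 24752.
    Write x = 396 + 1456·t and substitute into x ≡ 12 (mod 17): 1456·t ≡ 12 − 396 = -384 (mod 17).
    Reduce coefficients mod 17: 11·t ≡ 7 (mod 17).
    The inverse of 11 mod 17 is 14 (since 11·14 = 154 = 9·17 + 1), so t ≡ 14·7 = 98 ≡ 13 (mod 17).
    Then x = 396 + 1456·13 = 19324, valid modulo lcm(1456, 17) = 24752: x ≡ 19324 (mod 24752).
  Combine with x ≡ 6 (mod 9); new modulus lcm = 222768.
    Write x = 19324 + 24752·t and substitute into x ≡ 6 (mod 9): 24752·t ≡ 6 − 19324 = -19318 (mod 9).
    Reduce coefficients mod 9: 2·t ≡ 5 (mod 9).
    The inverse of 2 mod 9 is 5 (since 2·5 = 10 = 1·9 + 1), so t ≡ 5·5 = 25 ≡ 7 (mod 9).
    Then x = 19324 + 24752·7 = 192588, valid modulo lcm(24752, 9) = 222768: x ≡ 192588 (mod 222768).
Verify against each original: 192588 mod 16 = 12, 192588 mod 7 = 4, 192588 mod 13 = 6, 192588 mod 17 = 12, 192588 mod 9 = 6.

x ≡ 192588 (mod 222768).


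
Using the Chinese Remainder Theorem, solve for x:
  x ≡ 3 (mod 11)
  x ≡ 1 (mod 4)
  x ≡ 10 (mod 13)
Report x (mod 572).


Moduli 11, 4, 13 are pairwise coprime; by CRT there is a unique solution modulo M = 11 · 4 · 13 = 572.
Solve pairwise, accumulating the modulus:
  Start with x ≡ 3 (mod 11).
  Combine with x ≡ 1 (mod 4): since gcd(11, 4) = 1, we get a unique residue mod 44.
    Write x = 3 + 11·t and substitute into x ≡ 1 (mod 4): 11·t ≡ 1 − 3 = -2 (mod 4).
    Reduce coefficients mod 4: 3·t ≡ 2 (mod 4).
    The inverse of 3 mod 4 is 3 (since 3·3 = 9 = 2·4 + 1), so t ≡ 3·2 = 6 ≡ 2 (mod 4).
    Then x = 3 + 11·2 = 25, valid modulo lcm(11, 4) = 44: x ≡ 25 (mod 44).
  Combine with x ≡ 10 (mod 13): since gcd(44, 13) = 1, we get a unique residue mod 572.
    Write x = 25 + 44·t and substitute into x ≡ 10 (mod 13): 44·t ≡ 10 − 25 = -15 (mod 13).
    Reduce coefficients mod 13: 5·t ≡ 11 (mod 13).
    The inverse of 5 mod 13 is 8 (since 5·8 = 40 = 3·13 + 1), so t ≡ 8·11 = 88 ≡ 10 (mod 13).
    Then x = 25 + 44·10 = 465, valid modulo lcm(44, 13) = 572: x ≡ 465 (mod 572).
Verify: 465 mod 11 = 3 ✓, 465 mod 4 = 1 ✓, 465 mod 13 = 10 ✓.

x ≡ 465 (mod 572).


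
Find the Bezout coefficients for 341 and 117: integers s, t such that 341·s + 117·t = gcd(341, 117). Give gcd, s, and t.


Euclidean algorithm on (341, 117) — divide until remainder is 0:
  341 = 2 · 117 + 107
  117 = 1 · 107 + 10
  107 = 10 · 10 + 7
  10 = 1 · 7 + 3
  7 = 2 · 3 + 1
  3 = 3 · 1 + 0
gcd(341, 117) = 1.
Track Bezout coefficients alongside the remainders: start with r₀ = 341 = a·1 + b·0 (s = 1, t = 0) and r₁ = 117 = a·0 + b·1 (s = 0, t = 1); each new remainder r_{k+1} = r_{k-1} − q_k·r_k inherits s_{k+1} = s_{k-1} − q_k·s_k, t_{k+1} = t_{k-1} − q_k·t_k, so r_k = a·s_k + b·t_k at every step:
  q = 2: r = 107, s = 1 − 2·0 = 1, t = 0 − 2·1 = -2  (check: 341·1 + 117·(-2) = 107)
  q = 1: r = 10, s = 0 − 1·1 = -1, t = 1 − 1·(-2) = 3  (check: 341·(-1) + 117·3 = 10)
  q = 10: r = 7, s = 1 − 10·(-1) = 11, t = -2 − 10·3 = -32  (check: 341·11 + 117·(-32) = 7)
  q = 1: r = 3, s = -1 − 1·11 = -12, t = 3 − 1·(-32) = 35  (check: 341·(-12) + 117·35 = 3)
  q = 2: r = 1, s = 11 − 2·(-12) = 35, t = -32 − 2·35 = -102  (check: 341·35 + 117·(-102) = 1)
The row with r = 1 (the gcd) gives the Bezout coefficients s = 35, t = -102.
Result: 341 · (35) + 117 · (-102) = 1.

gcd(341, 117) = 1; s = 35, t = -102 (check: 341·35 + 117·(-102) = 1).


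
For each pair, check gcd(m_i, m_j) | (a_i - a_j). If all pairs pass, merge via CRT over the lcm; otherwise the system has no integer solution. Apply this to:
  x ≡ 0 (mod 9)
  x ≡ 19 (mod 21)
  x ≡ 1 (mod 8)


Moduli 9, 21, 8 are not pairwise coprime, so CRT works modulo lcm(m_i) when all pairwise compatibility conditions hold.
Pairwise compatibility: gcd(m_i, m_j) must divide a_i - a_j for every pair.
Merge one congruence at a time:
  Start: x ≡ 0 (mod 9).
  Combine with x ≡ 19 (mod 21): gcd(9, 21) = 3, and 19 - 0 = 19 is NOT divisible by 3.
    ⇒ system is inconsistent (no integer solution).

No solution (the system is inconsistent).


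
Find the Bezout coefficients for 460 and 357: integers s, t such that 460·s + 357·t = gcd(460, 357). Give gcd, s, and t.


Euclidean algorithm on (460, 357) — divide until remainder is 0:
  460 = 1 · 357 + 103
  357 = 3 · 103 + 48
  103 = 2 · 48 + 7
  48 = 6 · 7 + 6
  7 = 1 · 6 + 1
  6 = 6 · 1 + 0
gcd(460, 357) = 1.
Track Bezout coefficients alongside the remainders: start with r₀ = 460 = a·1 + b·0 (s = 1, t = 0) and r₁ = 357 = a·0 + b·1 (s = 0, t = 1); each new remainder r_{k+1} = r_{k-1} − q_k·r_k inherits s_{k+1} = s_{k-1} − q_k·s_k, t_{k+1} = t_{k-1} − q_k·t_k, so r_k = a·s_k + b·t_k at every step:
  q = 1: r = 103, s = 1 − 1·0 = 1, t = 0 − 1·1 = -1  (check: 460·1 + 357·(-1) = 103)
  q = 3: r = 48, s = 0 − 3·1 = -3, t = 1 − 3·(-1) = 4  (check: 460·(-3) + 357·4 = 48)
  q = 2: r = 7, s = 1 − 2·(-3) = 7, t = -1 − 2·4 = -9  (check: 460·7 + 357·(-9) = 7)
  q = 6: r = 6, s = -3 − 6·7 = -45, t = 4 − 6·(-9) = 58  (check: 460·(-45) + 357·58 = 6)
  q = 1: r = 1, s = 7 − 1·(-45) = 52, t = -9 − 1·58 = -67  (check: 460·52 + 357·(-67) = 1)
The row with r = 1 (the gcd) gives the Bezout coefficients s = 52, t = -67.
Result: 460 · (52) + 357 · (-67) = 1.

gcd(460, 357) = 1; s = 52, t = -67 (check: 460·52 + 357·(-67) = 1).


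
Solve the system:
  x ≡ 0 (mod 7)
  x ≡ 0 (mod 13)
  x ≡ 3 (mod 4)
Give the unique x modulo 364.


Moduli 7, 13, 4 are pairwise coprime; by CRT there is a unique solution modulo M = 7 · 13 · 4 = 364.
Solve pairwise, accumulating the modulus:
  Start with x ≡ 0 (mod 7).
  Combine with x ≡ 0 (mod 13): since gcd(7, 13) = 1, we get a unique residue mod 91.
    Write x = 0 + 7·t and substitute into x ≡ 0 (mod 13): 7·t ≡ 0 − 0 = 0 (mod 13).
    The inverse of 7 mod 13 is 2 (since 7·2 = 14 = 1·13 + 1), so t ≡ 2·0 = 0 ≡ 0 (mod 13).
    Then x = 0 + 7·0 = 0, valid modulo lcm(7, 13) = 91: x ≡ 0 (mod 91).
  Combine with x ≡ 3 (mod 4): since gcd(91, 4) = 1, we get a unique residue mod 364.
    Write x = 0 + 91·t and substitute into x ≡ 3 (mod 4): 91·t ≡ 3 − 0 = 3 (mod 4).
    Reduce coefficients mod 4: 3·t ≡ 3 (mod 4).
    The inverse of 3 mod 4 is 3 (since 3·3 = 9 = 2·4 + 1), so t ≡ 3·3 = 9 ≡ 1 (mod 4).
    Then x = 0 + 91·1 = 91, valid modulo lcm(91, 4) = 364: x ≡ 91 (mod 364).
Verify: 91 mod 7 = 0 ✓, 91 mod 13 = 0 ✓, 91 mod 4 = 3 ✓.

x ≡ 91 (mod 364).


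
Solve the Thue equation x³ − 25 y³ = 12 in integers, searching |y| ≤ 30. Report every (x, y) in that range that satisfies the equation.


The equation is x³ - 25y³ = 12. For fixed y, x³ = 25·y³ + 12, so a solution requires the RHS to be a perfect cube.
Strategy: iterate y from -30 to 30, compute RHS = 25·y³ + 12, and check whether it is a (positive or negative) perfect cube.
Check small values of y:
  y = 0: RHS = 12 is not a perfect cube.
  y = 1: RHS = 37 is not a perfect cube.
  y = -1: RHS = -13 is not a perfect cube.
  y = 2: RHS = 212 is not a perfect cube.
  y = -2: RHS = -188 is not a perfect cube.
  y = 3: RHS = 687 is not a perfect cube.
  y = -3: RHS = -663 is not a perfect cube.
Continuing the search up to |y| = 30 finds no solutions either.
No (x, y) in the scanned range satisfies the equation.

No integer solutions with |y| ≤ 30.


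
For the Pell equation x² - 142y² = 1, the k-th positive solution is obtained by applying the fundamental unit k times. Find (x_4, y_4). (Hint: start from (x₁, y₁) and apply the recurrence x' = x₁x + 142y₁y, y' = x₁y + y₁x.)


Step 1: Find the fundamental solution (x₁, y₁) of x² - 142y² = 1.
  Expand √142 as a continued fraction. a₀ = ⌊√142⌋ = 11; iterate m_{k+1} = d_k·a_k − m_k, d_{k+1} = (142 − m_{k+1}²)/d_k, a_{k+1} = ⌊(a₀ + m_{k+1})/d_{k+1}⌋ (starting m₀ = 0, d₀ = 1), with convergents p_k = a_k·p_{k-1} + p_{k-2}, q_k = a_k·q_{k-1} + q_{k-2} (p₋₁ = 1, q₋₁ = 0):
  k = 0: a₀ = 11; p₀/q₀ = 11/1; p₀² − 142·q₀² = 121 − 142 = -21.
  k = 1: m = 11, d = 21, a = ⌊(11 + 11)/21⌋ = 1; p/q = (1·11 + 1)/(1·1 + 0) = 12/1; p² − 142·q² = 144 − 142 = 2.
  k = 2: m = 10, d = 2, a = ⌊(11 + 10)/2⌋ = 10; p/q = (10·12 + 11)/(10·1 + 1) = 131/11; p² − 142·q² = 17161 − 17182 = -21.
  k = 3: m = 10, d = 21, a = ⌊(11 + 10)/21⌋ = 1; p/q = (1·131 + 12)/(1·11 + 1) = 143/12; p² − 142·q² = 20449 − 20448 = 1.
  The first convergent with p² − 142·q² = 1 gives the fundamental solution (x₁, y₁) = (143, 12).
Step 2: Apply the recurrence (x_{n+1}, y_{n+1}) = (x₁x_n + 142y₁y_n, x₁y_n + y₁x_n) repeatedly.
  From (x_1, y_1) = (143, 12): x_2 = 143·143 + 142·12·12 = 40897; y_2 = 143·12 + 12·143 = 3432.
  From (x_2, y_2) = (40897, 3432): x_3 = 143·40897 + 142·12·3432 = 11696399; y_3 = 143·3432 + 12·40897 = 981540.
  From (x_3, y_3) = (11696399, 981540): x_4 = 143·11696399 + 142·12·981540 = 3345129217; y_4 = 143·981540 + 12·11696399 = 280717008.
Step 3: Verify x_4² - 142·y_4² = 11189889478427033089 - 11189889478427033088 = 1 (should be 1). ✓

(x_1, y_1) = (143, 12); (x_4, y_4) = (3345129217, 280717008).


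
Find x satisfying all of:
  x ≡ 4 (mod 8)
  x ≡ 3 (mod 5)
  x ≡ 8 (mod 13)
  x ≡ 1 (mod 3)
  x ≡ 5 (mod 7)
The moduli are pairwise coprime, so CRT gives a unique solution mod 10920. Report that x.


Product of moduli M = 8 · 5 · 13 · 3 · 7 = 10920.
Merge one congruence at a time:
  Start: x ≡ 4 (mod 8).
  Combine with x ≡ 3 (mod 5); new modulus lcm = 40.
    Write x = 4 + 8·t and substitute into x ≡ 3 (mod 5): 8·t ≡ 3 − 4 = -1 (mod 5).
    Reduce coefficients mod 5: 3·t ≡ 4 (mod 5).
    The inverse of 3 mod 5 is 2 (since 3·2 = 6 = 1·5 + 1), so t ≡ 2·4 = 8 ≡ 3 (mod 5).
    Then x = 4 + 8·3 = 28, valid modulo lcm(8, 5) = 40: x ≡ 28 (mod 40).
  Combine with x ≡ 8 (mod 13); new modulus lcm = 520.
    Write x = 28 + 40·t and substitute into x ≡ 8 (mod 13): 40·t ≡ 8 − 28 = -20 (mod 13).
    Reduce coefficients mod 13: 1·t ≡ 6 (mod 13).
    So t ≡ 6 (mod 13).
    Then x = 28 + 40·6 = 268, valid modulo lcm(40, 13) = 520: x ≡ 268 (mod 520).
  Combine with x ≡ 1 (mod 3); new modulus lcm = 1560.
    Write x = 268 + 520·t and substitute into x ≡ 1 (mod 3): 520·t ≡ 1 − 268 = -267 (mod 3).
    Reduce coefficients mod 3: 1·t ≡ 0 (mod 3).
    So t ≡ 0 (mod 3).
    Then x = 268 + 520·0 = 268, valid modulo lcm(520, 3) = 1560: x ≡ 268 (mod 1560).
  Combine with x ≡ 5 (mod 7); new modulus lcm = 10920.
    Write x = 268 + 1560·t and substitute into x ≡ 5 (mod 7): 1560·t ≡ 5 − 268 = -263 (mod 7).
    Reduce coefficients mod 7: 6·t ≡ 3 (mod 7).
    The inverse of 6 mod 7 is 6 (since 6·6 = 36 = 5·7 + 1), so t ≡ 6·3 = 18 ≡ 4 (mod 7).
    Then x = 268 + 1560·4 = 6508, valid modulo lcm(1560, 7) = 10920: x ≡ 6508 (mod 10920).
Verify against each original: 6508 mod 8 = 4, 6508 mod 5 = 3, 6508 mod 13 = 8, 6508 mod 3 = 1, 6508 mod 7 = 5.

x ≡ 6508 (mod 10920).


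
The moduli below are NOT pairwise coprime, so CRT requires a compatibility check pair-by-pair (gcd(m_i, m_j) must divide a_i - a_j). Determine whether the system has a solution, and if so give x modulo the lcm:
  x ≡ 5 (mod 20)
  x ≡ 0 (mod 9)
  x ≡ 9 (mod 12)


Moduli 20, 9, 12 are not pairwise coprime, so CRT works modulo lcm(m_i) when all pairwise compatibility conditions hold.
Pairwise compatibility: gcd(m_i, m_j) must divide a_i - a_j for every pair.
Merge one congruence at a time:
  Start: x ≡ 5 (mod 20).
  Combine with x ≡ 0 (mod 9): gcd(20, 9) = 1; 0 - 5 = -5, which IS divisible by 1, so compatible.
    Write x = 5 + 20·t and substitute into x ≡ 0 (mod 9): 20·t ≡ 0 − 5 = -5 (mod 9).
    Reduce coefficients mod 9: 2·t ≡ 4 (mod 9).
    The inverse of 2 mod 9 is 5 (since 2·5 = 10 = 1·9 + 1), so t ≡ 5·4 = 20 ≡ 2 (mod 9).
    Then x = 5 + 20·2 = 45, valid modulo lcm(20, 9) = 180: x ≡ 45 (mod 180).
  Combine with x ≡ 9 (mod 12): gcd(180, 12) = 12; 9 - 45 = -36, which IS divisible by 12, so compatible.
    Write x = 45 + 180·t and substitute into x ≡ 9 (mod 12): 180·t ≡ 9 − 45 = -36 (mod 12).
    Divide the congruence (and modulus) by g = 12: 15·t ≡ -3 (mod 1).
    Modulo 1 every t works; take t = 0.
    Then x = 45 + 180·0 = 45, valid modulo lcm(180, 12) = 180: x ≡ 45 (mod 180).
Verify: 45 mod 20 = 5, 45 mod 9 = 0, 45 mod 12 = 9.

x ≡ 45 (mod 180).


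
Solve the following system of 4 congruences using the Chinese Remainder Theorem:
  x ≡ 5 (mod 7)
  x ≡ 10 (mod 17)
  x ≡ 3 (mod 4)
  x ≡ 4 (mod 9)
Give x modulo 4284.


Product of moduli M = 7 · 17 · 4 · 9 = 4284.
Merge one congruence at a time:
  Start: x ≡ 5 (mod 7).
  Combine with x ≡ 10 (mod 17); new modulus lcm = 119.
    Write x = 5 + 7·t and substitute into x ≡ 10 (mod 17): 7·t ≡ 10 − 5 = 5 (mod 17).
    The inverse of 7 mod 17 is 5 (since 7·5 = 35 = 2·17 + 1), so t ≡ 5·5 = 25 ≡ 8 (mod 17).
    Then x = 5 + 7·8 = 61, valid modulo lcm(7, 17) = 119: x ≡ 61 (mod 119).
  Combine with x ≡ 3 (mod 4); new modulus lcm = 476.
    Write x = 61 + 119·t and substitute into x ≡ 3 (mod 4): 119·t ≡ 3 − 61 = -58 (mod 4).
    Reduce coefficients mod 4: 3·t ≡ 2 (mod 4).
    The inverse of 3 mod 4 is 3 (since 3·3 = 9 = 2·4 + 1), so t ≡ 3·2 = 6 ≡ 2 (mod 4).
    Then x = 61 + 119·2 = 299, valid modulo lcm(119, 4) = 476: x ≡ 299 (mod 476).
  Combine with x ≡ 4 (mod 9); new modulus lcm = 4284.
    Write x = 299 + 476·t and substitute into x ≡ 4 (mod 9): 476·t ≡ 4 − 299 = -295 (mod 9).
    Reduce coefficients mod 9: 8·t ≡ 2 (mod 9).
    The inverse of 8 mod 9 is 8 (since 8·8 = 64 = 7·9 + 1), so t ≡ 8·2 = 16 ≡ 7 (mod 9).
    Then x = 299 + 476·7 = 3631, valid modulo lcm(476, 9) = 4284: x ≡ 3631 (mod 4284).
Verify against each original: 3631 mod 7 = 5, 3631 mod 17 = 10, 3631 mod 4 = 3, 3631 mod 9 = 4.

x ≡ 3631 (mod 4284).


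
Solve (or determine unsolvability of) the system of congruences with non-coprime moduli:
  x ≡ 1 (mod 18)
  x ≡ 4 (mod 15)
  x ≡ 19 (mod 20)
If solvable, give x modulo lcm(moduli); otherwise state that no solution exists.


Moduli 18, 15, 20 are not pairwise coprime, so CRT works modulo lcm(m_i) when all pairwise compatibility conditions hold.
Pairwise compatibility: gcd(m_i, m_j) must divide a_i - a_j for every pair.
Merge one congruence at a time:
  Start: x ≡ 1 (mod 18).
  Combine with x ≡ 4 (mod 15): gcd(18, 15) = 3; 4 - 1 = 3, which IS divisible by 3, so compatible.
    Write x = 1 + 18·t and substitute into x ≡ 4 (mod 15): 18·t ≡ 4 − 1 = 3 (mod 15).
    Divide the congruence (and modulus) by g = 3: 6·t ≡ 1 (mod 5).
    Reduce coefficients mod 5: 1·t ≡ 1 (mod 5).
    So t ≡ 1 (mod 5).
    Then x = 1 + 18·1 = 19, valid modulo lcm(18, 15) = 90: x ≡ 19 (mod 90).
  Combine with x ≡ 19 (mod 20): gcd(90, 20) = 10; 19 - 19 = 0, which IS divisible by 10, so compatible.
    Write x = 19 + 90·t and substitute into x ≡ 19 (mod 20): 90·t ≡ 19 − 19 = 0 (mod 20).
    Divide the congruence (and modulus) by g = 10: 9·t ≡ 0 (mod 2).
    Reduce coefficients mod 2: 1·t ≡ 0 (mod 2).
    So t ≡ 0 (mod 2).
    Then x = 19 + 90·0 = 19, valid modulo lcm(90, 20) = 180: x ≡ 19 (mod 180).
Verify: 19 mod 18 = 1, 19 mod 15 = 4, 19 mod 20 = 19.

x ≡ 19 (mod 180).


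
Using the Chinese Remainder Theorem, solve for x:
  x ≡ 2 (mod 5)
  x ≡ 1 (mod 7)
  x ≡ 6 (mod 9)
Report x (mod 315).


Moduli 5, 7, 9 are pairwise coprime; by CRT there is a unique solution modulo M = 5 · 7 · 9 = 315.
Solve pairwise, accumulating the modulus:
  Start with x ≡ 2 (mod 5).
  Combine with x ≡ 1 (mod 7): since gcd(5, 7) = 1, we get a unique residue mod 35.
    Write x = 2 + 5·t and substitute into x ≡ 1 (mod 7): 5·t ≡ 1 − 2 = -1 (mod 7).
    Reduce coefficients mod 7: 5·t ≡ 6 (mod 7).
    The inverse of 5 mod 7 is 3 (since 5·3 = 15 = 2·7 + 1), so t ≡ 3·6 = 18 ≡ 4 (mod 7).
    Then x = 2 + 5·4 = 22, valid modulo lcm(5, 7) = 35: x ≡ 22 (mod 35).
  Combine with x ≡ 6 (mod 9): since gcd(35, 9) = 1, we get a unique residue mod 315.
    Write x = 22 + 35·t and substitute into x ≡ 6 (mod 9): 35·t ≡ 6 − 22 = -16 (mod 9).
    Reduce coefficients mod 9: 8·t ≡ 2 (mod 9).
    The inverse of 8 mod 9 is 8 (since 8·8 = 64 = 7·9 + 1), so t ≡ 8·2 = 16 ≡ 7 (mod 9).
    Then x = 22 + 35·7 = 267, valid modulo lcm(35, 9) = 315: x ≡ 267 (mod 315).
Verify: 267 mod 5 = 2 ✓, 267 mod 7 = 1 ✓, 267 mod 9 = 6 ✓.

x ≡ 267 (mod 315).


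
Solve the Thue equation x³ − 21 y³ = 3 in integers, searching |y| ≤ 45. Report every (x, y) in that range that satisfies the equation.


The equation is x³ - 21y³ = 3. For fixed y, x³ = 21·y³ + 3, so a solution requires the RHS to be a perfect cube.
Strategy: iterate y from -45 to 45, compute RHS = 21·y³ + 3, and check whether it is a (positive or negative) perfect cube.
Check small values of y:
  y = 0: RHS = 3 is not a perfect cube.
  y = 1: RHS = 24 is not a perfect cube.
  y = -1: RHS = -18 is not a perfect cube.
  y = 2: RHS = 171 is not a perfect cube.
  y = -2: RHS = -165 is not a perfect cube.
  y = 3: RHS = 570 is not a perfect cube.
  y = -3: RHS = -564 is not a perfect cube.
Continuing the search up to |y| = 45 finds no solutions either.
No (x, y) in the scanned range satisfies the equation.

No integer solutions with |y| ≤ 45.


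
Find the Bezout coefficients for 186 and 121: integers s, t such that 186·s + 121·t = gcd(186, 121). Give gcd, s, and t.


Euclidean algorithm on (186, 121) — divide until remainder is 0:
  186 = 1 · 121 + 65
  121 = 1 · 65 + 56
  65 = 1 · 56 + 9
  56 = 6 · 9 + 2
  9 = 4 · 2 + 1
  2 = 2 · 1 + 0
gcd(186, 121) = 1.
Track Bezout coefficients alongside the remainders: start with r₀ = 186 = a·1 + b·0 (s = 1, t = 0) and r₁ = 121 = a·0 + b·1 (s = 0, t = 1); each new remainder r_{k+1} = r_{k-1} − q_k·r_k inherits s_{k+1} = s_{k-1} − q_k·s_k, t_{k+1} = t_{k-1} − q_k·t_k, so r_k = a·s_k + b·t_k at every step:
  q = 1: r = 65, s = 1 − 1·0 = 1, t = 0 − 1·1 = -1  (check: 186·1 + 121·(-1) = 65)
  q = 1: r = 56, s = 0 − 1·1 = -1, t = 1 − 1·(-1) = 2  (check: 186·(-1) + 121·2 = 56)
  q = 1: r = 9, s = 1 − 1·(-1) = 2, t = -1 − 1·2 = -3  (check: 186·2 + 121·(-3) = 9)
  q = 6: r = 2, s = -1 − 6·2 = -13, t = 2 − 6·(-3) = 20  (check: 186·(-13) + 121·20 = 2)
  q = 4: r = 1, s = 2 − 4·(-13) = 54, t = -3 − 4·20 = -83  (check: 186·54 + 121·(-83) = 1)
The row with r = 1 (the gcd) gives the Bezout coefficients s = 54, t = -83.
Result: 186 · (54) + 121 · (-83) = 1.

gcd(186, 121) = 1; s = 54, t = -83 (check: 186·54 + 121·(-83) = 1).


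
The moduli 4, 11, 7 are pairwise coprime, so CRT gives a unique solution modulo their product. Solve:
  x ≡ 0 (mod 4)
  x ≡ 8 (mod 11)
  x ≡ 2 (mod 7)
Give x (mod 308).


Moduli 4, 11, 7 are pairwise coprime; by CRT there is a unique solution modulo M = 4 · 11 · 7 = 308.
Solve pairwise, accumulating the modulus:
  Start with x ≡ 0 (mod 4).
  Combine with x ≡ 8 (mod 11): since gcd(4, 11) = 1, we get a unique residue mod 44.
    Write x = 0 + 4·t and substitute into x ≡ 8 (mod 11): 4·t ≡ 8 − 0 = 8 (mod 11).
    The inverse of 4 mod 11 is 3 (since 4·3 = 12 = 1·11 + 1), so t ≡ 3·8 = 24 ≡ 2 (mod 11).
    Then x = 0 + 4·2 = 8, valid modulo lcm(4, 11) = 44: x ≡ 8 (mod 44).
  Combine with x ≡ 2 (mod 7): since gcd(44, 7) = 1, we get a unique residue mod 308.
    Write x = 8 + 44·t and substitute into x ≡ 2 (mod 7): 44·t ≡ 2 − 8 = -6 (mod 7).
    Reduce coefficients mod 7: 2·t ≡ 1 (mod 7).
    The inverse of 2 mod 7 is 4 (since 2·4 = 8 = 1·7 + 1), so t ≡ 4·1 = 4 ≡ 4 (mod 7).
    Then x = 8 + 44·4 = 184, valid modulo lcm(44, 7) = 308: x ≡ 184 (mod 308).
Verify: 184 mod 4 = 0 ✓, 184 mod 11 = 8 ✓, 184 mod 7 = 2 ✓.

x ≡ 184 (mod 308).


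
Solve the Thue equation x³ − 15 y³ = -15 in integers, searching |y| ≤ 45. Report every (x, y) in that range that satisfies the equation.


The equation is x³ - 15y³ = -15. For fixed y, x³ = 15·y³ − 15, so a solution requires the RHS to be a perfect cube.
Strategy: iterate y from -45 to 45, compute RHS = 15·y³ − 15, and check whether it is a (positive or negative) perfect cube.
Check small values of y:
  y = 0: RHS = -15 is not a perfect cube.
  y = 1: RHS = 0 = (0)³ ⇒ x = 0 works.
  y = -1: RHS = -30 is not a perfect cube.
  y = 2: RHS = 105 is not a perfect cube.
  y = -2: RHS = -135 is not a perfect cube.
  y = 3: RHS = 390 is not a perfect cube.
  y = -3: RHS = -420 is not a perfect cube.
Continuing the search up to |y| = 45 finds no further solutions beyond those listed.
Collected solutions: (0, 1).

Solutions (with |y| ≤ 45): (0, 1).


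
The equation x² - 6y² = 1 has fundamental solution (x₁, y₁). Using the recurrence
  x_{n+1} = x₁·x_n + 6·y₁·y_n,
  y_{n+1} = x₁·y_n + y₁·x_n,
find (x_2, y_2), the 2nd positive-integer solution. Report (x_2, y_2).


Step 1: Find the fundamental solution (x₁, y₁) of x² - 6y² = 1.
  Expand √6 as a continued fraction. a₀ = ⌊√6⌋ = 2; iterate m_{k+1} = d_k·a_k − m_k, d_{k+1} = (6 − m_{k+1}²)/d_k, a_{k+1} = ⌊(a₀ + m_{k+1})/d_{k+1}⌋ (starting m₀ = 0, d₀ = 1), with convergents p_k = a_k·p_{k-1} + p_{k-2}, q_k = a_k·q_{k-1} + q_{k-2} (p₋₁ = 1, q₋₁ = 0):
  k = 0: a₀ = 2; p₀/q₀ = 2/1; p₀² − 6·q₀² = 4 − 6 = -2.
  k = 1: m = 2, d = 2, a = ⌊(2 + 2)/2⌋ = 2; p/q = (2·2 + 1)/(2·1 + 0) = 5/2; p² − 6·q² = 25 − 24 = 1.
  The first convergent with p² − 6·q² = 1 gives the fundamental solution (x₁, y₁) = (5, 2).
Step 2: Apply the recurrence (x_{n+1}, y_{n+1}) = (x₁x_n + 6y₁y_n, x₁y_n + y₁x_n) repeatedly.
  From (x_1, y_1) = (5, 2): x_2 = 5·5 + 6·2·2 = 49; y_2 = 5·2 + 2·5 = 20.
Step 3: Verify x_2² - 6·y_2² = 2401 - 2400 = 1 (should be 1). ✓

(x_1, y_1) = (5, 2); (x_2, y_2) = (49, 20).


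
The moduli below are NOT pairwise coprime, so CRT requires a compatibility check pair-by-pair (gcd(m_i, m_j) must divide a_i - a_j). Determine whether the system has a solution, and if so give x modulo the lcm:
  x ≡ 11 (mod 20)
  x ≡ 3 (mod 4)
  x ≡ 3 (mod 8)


Moduli 20, 4, 8 are not pairwise coprime, so CRT works modulo lcm(m_i) when all pairwise compatibility conditions hold.
Pairwise compatibility: gcd(m_i, m_j) must divide a_i - a_j for every pair.
Merge one congruence at a time:
  Start: x ≡ 11 (mod 20).
  Combine with x ≡ 3 (mod 4): gcd(20, 4) = 4; 3 - 11 = -8, which IS divisible by 4, so compatible.
    Write x = 11 + 20·t and substitute into x ≡ 3 (mod 4): 20·t ≡ 3 − 11 = -8 (mod 4).
    Divide the congruence (and modulus) by g = 4: 5·t ≡ -2 (mod 1).
    Modulo 1 every t works; take t = 0.
    Then x = 11 + 20·0 = 11, valid modulo lcm(20, 4) = 20: x ≡ 11 (mod 20).
  Combine with x ≡ 3 (mod 8): gcd(20, 8) = 4; 3 - 11 = -8, which IS divisible by 4, so compatible.
    Write x = 11 + 20·t and substitute into x ≡ 3 (mod 8): 20·t ≡ 3 − 11 = -8 (mod 8).
    Divide the congruence (and modulus) by g = 4: 5·t ≡ -2 (mod 2).
    Reduce coefficients mod 2: 1·t ≡ 0 (mod 2).
    So t ≡ 0 (mod 2).
    Then x = 11 + 20·0 = 11, valid modulo lcm(20, 8) = 40: x ≡ 11 (mod 40).
Verify: 11 mod 20 = 11, 11 mod 4 = 3, 11 mod 8 = 3.

x ≡ 11 (mod 40).


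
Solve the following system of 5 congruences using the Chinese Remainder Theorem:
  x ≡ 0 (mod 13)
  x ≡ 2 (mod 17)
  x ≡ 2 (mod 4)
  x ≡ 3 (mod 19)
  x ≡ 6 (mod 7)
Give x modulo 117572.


Product of moduli M = 13 · 17 · 4 · 19 · 7 = 117572.
Merge one congruence at a time:
  Start: x ≡ 0 (mod 13).
  Combine with x ≡ 2 (mod 17); new modulus lcm = 221.
    Write x = 0 + 13·t and substitute into x ≡ 2 (mod 17): 13·t ≡ 2 − 0 = 2 (mod 17).
    The inverse of 13 mod 17 is 4 (since 13·4 = 52 = 3·17 + 1), so t ≡ 4·2 = 8 ≡ 8 (mod 17).
    Then x = 0 + 13·8 = 104, valid modulo lcm(13, 17) = 221: x ≡ 104 (mod 221).
  Combine with x ≡ 2 (mod 4); new modulus lcm = 884.
    Write x = 104 + 221·t and substitute into x ≡ 2 (mod 4): 221·t ≡ 2 − 104 = -102 (mod 4).
    Reduce coefficients mod 4: 1·t ≡ 2 (mod 4).
    So t ≡ 2 (mod 4).
    Then x = 104 + 221·2 = 546, valid modulo lcm(221, 4) = 884: x ≡ 546 (mod 884).
  Combine with x ≡ 3 (mod 19); new modulus lcm = 16796.
    Write x = 546 + 884·t and substitute into x ≡ 3 (mod 19): 884·t ≡ 3 − 546 = -543 (mod 19).
    Reduce coefficients mod 19: 10·t ≡ 8 (mod 19).
    The inverse of 10 mod 19 is 2 (since 10·2 = 20 = 1·19 + 1), so t ≡ 2·8 = 16 ≡ 16 (mod 19).
    Then x = 546 + 884·16 = 14690, valid modulo lcm(884, 19) = 16796: x ≡ 14690 (mod 16796).
  Combine with x ≡ 6 (mod 7); new modulus lcm = 117572.
    Write x = 14690 + 16796·t and substitute into x ≡ 6 (mod 7): 16796·t ≡ 6 − 14690 = -14684 (mod 7).
    Reduce coefficients mod 7: 3·t ≡ 2 (mod 7).
    The inverse of 3 mod 7 is 5 (since 3·5 = 15 = 2·7 + 1), so t ≡ 5·2 = 10 ≡ 3 (mod 7).
    Then x = 14690 + 16796·3 = 65078, valid modulo lcm(16796, 7) = 117572: x ≡ 65078 (mod 117572).
Verify against each original: 65078 mod 13 = 0, 65078 mod 17 = 2, 65078 mod 4 = 2, 65078 mod 19 = 3, 65078 mod 7 = 6.

x ≡ 65078 (mod 117572).


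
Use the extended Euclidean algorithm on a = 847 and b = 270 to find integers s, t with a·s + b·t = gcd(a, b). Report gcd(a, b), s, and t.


Euclidean algorithm on (847, 270) — divide until remainder is 0:
  847 = 3 · 270 + 37
  270 = 7 · 37 + 11
  37 = 3 · 11 + 4
  11 = 2 · 4 + 3
  4 = 1 · 3 + 1
  3 = 3 · 1 + 0
gcd(847, 270) = 1.
Track Bezout coefficients alongside the remainders: start with r₀ = 847 = a·1 + b·0 (s = 1, t = 0) and r₁ = 270 = a·0 + b·1 (s = 0, t = 1); each new remainder r_{k+1} = r_{k-1} − q_k·r_k inherits s_{k+1} = s_{k-1} − q_k·s_k, t_{k+1} = t_{k-1} − q_k·t_k, so r_k = a·s_k + b·t_k at every step:
  q = 3: r = 37, s = 1 − 3·0 = 1, t = 0 − 3·1 = -3  (check: 847·1 + 270·(-3) = 37)
  q = 7: r = 11, s = 0 − 7·1 = -7, t = 1 − 7·(-3) = 22  (check: 847·(-7) + 270·22 = 11)
  q = 3: r = 4, s = 1 − 3·(-7) = 22, t = -3 − 3·22 = -69  (check: 847·22 + 270·(-69) = 4)
  q = 2: r = 3, s = -7 − 2·22 = -51, t = 22 − 2·(-69) = 160  (check: 847·(-51) + 270·160 = 3)
  q = 1: r = 1, s = 22 − 1·(-51) = 73, t = -69 − 1·160 = -229  (check: 847·73 + 270·(-229) = 1)
The row with r = 1 (the gcd) gives the Bezout coefficients s = 73, t = -229.
Result: 847 · (73) + 270 · (-229) = 1.

gcd(847, 270) = 1; s = 73, t = -229 (check: 847·73 + 270·(-229) = 1).


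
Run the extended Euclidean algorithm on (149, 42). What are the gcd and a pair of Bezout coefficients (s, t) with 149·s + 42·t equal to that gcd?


Euclidean algorithm on (149, 42) — divide until remainder is 0:
  149 = 3 · 42 + 23
  42 = 1 · 23 + 19
  23 = 1 · 19 + 4
  19 = 4 · 4 + 3
  4 = 1 · 3 + 1
  3 = 3 · 1 + 0
gcd(149, 42) = 1.
Track Bezout coefficients alongside the remainders: start with r₀ = 149 = a·1 + b·0 (s = 1, t = 0) and r₁ = 42 = a·0 + b·1 (s = 0, t = 1); each new remainder r_{k+1} = r_{k-1} − q_k·r_k inherits s_{k+1} = s_{k-1} − q_k·s_k, t_{k+1} = t_{k-1} − q_k·t_k, so r_k = a·s_k + b·t_k at every step:
  q = 3: r = 23, s = 1 − 3·0 = 1, t = 0 − 3·1 = -3  (check: 149·1 + 42·(-3) = 23)
  q = 1: r = 19, s = 0 − 1·1 = -1, t = 1 − 1·(-3) = 4  (check: 149·(-1) + 42·4 = 19)
  q = 1: r = 4, s = 1 − 1·(-1) = 2, t = -3 − 1·4 = -7  (check: 149·2 + 42·(-7) = 4)
  q = 4: r = 3, s = -1 − 4·2 = -9, t = 4 − 4·(-7) = 32  (check: 149·(-9) + 42·32 = 3)
  q = 1: r = 1, s = 2 − 1·(-9) = 11, t = -7 − 1·32 = -39  (check: 149·11 + 42·(-39) = 1)
The row with r = 1 (the gcd) gives the Bezout coefficients s = 11, t = -39.
Result: 149 · (11) + 42 · (-39) = 1.

gcd(149, 42) = 1; s = 11, t = -39 (check: 149·11 + 42·(-39) = 1).


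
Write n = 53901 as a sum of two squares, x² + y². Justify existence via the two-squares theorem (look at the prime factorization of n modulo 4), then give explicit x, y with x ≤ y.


Step 1: Factor n = 53901 = 3^2 · 53 · 113.
Step 2: Check the mod-4 condition on each prime factor: 3 ≡ 3 (mod 4), exponent 2 (must be even); 53 ≡ 1 (mod 4), exponent 1; 113 ≡ 1 (mod 4), exponent 1.
All primes ≡ 3 (mod 4) appear to even exponent (or don't appear), so by the two-squares theorem n IS expressible as a sum of two squares.
Step 3: Build a representation. Group n = k² · m with k = 3 and m = 53 · 113 = 5989 (a product of primes ≡ 1 (mod 4)); a representation of m scales to one of n via (k·x)² + (k·y)² = k²(x² + y²). Each prime p ≡ 1 (mod 4) is itself a sum of two squares; find a² by testing p − a² for a perfect square:
  53: 53 − 1² = 52, 53 − 2² = 49 = 7² ⇒ 53 = 2² + 7².
  113: 113 − 1² = 112, 113 − 2² = 109, 113 − 3² = 104, 113 − 4² = 97, 113 − 5² = 88, 113 − 6² = 77, 113 − 7² = 64 = 8² ⇒ 113 = 7² + 8².
  Combine using the Brahmagupta–Fibonacci identity (a² + b²)(c² + d²) = (ac − bd)² + (ad + bc)² = (ac + bd)² + (ad − bc)²:
  53 · 113 = 5989: from (2² + 7²)(7² + 8²), take (2·7 − 7·8, 2·8 + 7·7) = (14 − 56, 16 + 49) = (-42, 65); dropping signs (only squares matter) gives (42, 65); check 42² + 65² = 1764 + 4225 = 5989 ✓.
  Scale by k = 3: (3·42, 3·65) = (126, 195).
Step 4: Order so x ≤ y and verify: 126² + 195² = 15876 + 38025 = 53901 = n. ✓

n = 53901 = 126² + 195² (one valid representation with x ≤ y).


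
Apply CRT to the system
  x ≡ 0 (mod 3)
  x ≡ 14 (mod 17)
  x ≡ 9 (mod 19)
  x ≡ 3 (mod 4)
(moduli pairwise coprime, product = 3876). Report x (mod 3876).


Product of moduli M = 3 · 17 · 19 · 4 = 3876.
Merge one congruence at a time:
  Start: x ≡ 0 (mod 3).
  Combine with x ≡ 14 (mod 17); new modulus lcm = 51.
    Write x = 0 + 3·t and substitute into x ≡ 14 (mod 17): 3·t ≡ 14 − 0 = 14 (mod 17).
    The inverse of 3 mod 17 is 6 (since 3·6 = 18 = 1·17 + 1), so t ≡ 6·14 = 84 ≡ 16 (mod 17).
    Then x = 0 + 3·16 = 48, valid modulo lcm(3, 17) = 51: x ≡ 48 (mod 51).
  Combine with x ≡ 9 (mod 19); new modulus lcm = 969.
    Write x = 48 + 51·t and substitute into x ≡ 9 (mod 19): 51·t ≡ 9 − 48 = -39 (mod 19).
    Reduce coefficients mod 19: 13·t ≡ 18 (mod 19).
    The inverse of 13 mod 19 is 3 (since 13·3 = 39 = 2·19 + 1), so t ≡ 3·18 = 54 ≡ 16 (mod 19).
    Then x = 48 + 51·16 = 864, valid modulo lcm(51, 19) = 969: x ≡ 864 (mod 969).
  Combine with x ≡ 3 (mod 4); new modulus lcm = 3876.
    Write x = 864 + 969·t and substitute into x ≡ 3 (mod 4): 969·t ≡ 3 − 864 = -861 (mod 4).
    Reduce coefficients mod 4: 1·t ≡ 3 (mod 4).
    So t ≡ 3 (mod 4).
    Then x = 864 + 969·3 = 3771, valid modulo lcm(969, 4) = 3876: x ≡ 3771 (mod 3876).
Verify against each original: 3771 mod 3 = 0, 3771 mod 17 = 14, 3771 mod 19 = 9, 3771 mod 4 = 3.

x ≡ 3771 (mod 3876).


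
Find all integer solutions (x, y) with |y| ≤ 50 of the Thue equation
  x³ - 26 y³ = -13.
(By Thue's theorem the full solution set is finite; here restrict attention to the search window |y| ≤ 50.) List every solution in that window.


The equation is x³ - 26y³ = -13. For fixed y, x³ = 26·y³ − 13, so a solution requires the RHS to be a perfect cube.
Strategy: iterate y from -50 to 50, compute RHS = 26·y³ − 13, and check whether it is a (positive or negative) perfect cube.
Check small values of y:
  y = 0: RHS = -13 is not a perfect cube.
  y = 1: RHS = 13 is not a perfect cube.
  y = -1: RHS = -39 is not a perfect cube.
  y = 2: RHS = 195 is not a perfect cube.
  y = -2: RHS = -221 is not a perfect cube.
  y = 3: RHS = 689 is not a perfect cube.
  y = -3: RHS = -715 is not a perfect cube.
Continuing the search up to |y| = 50 finds no solutions either.
No (x, y) in the scanned range satisfies the equation.

No integer solutions with |y| ≤ 50.
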